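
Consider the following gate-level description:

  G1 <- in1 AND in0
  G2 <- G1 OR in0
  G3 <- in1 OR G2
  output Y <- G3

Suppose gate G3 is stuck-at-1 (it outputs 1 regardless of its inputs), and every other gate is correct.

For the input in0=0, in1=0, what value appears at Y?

Propagate with G3 forced: G1=0, G2=0, G3=1 [stuck-at-1].
So Y = 1. (Without the fault it would be 0.)

1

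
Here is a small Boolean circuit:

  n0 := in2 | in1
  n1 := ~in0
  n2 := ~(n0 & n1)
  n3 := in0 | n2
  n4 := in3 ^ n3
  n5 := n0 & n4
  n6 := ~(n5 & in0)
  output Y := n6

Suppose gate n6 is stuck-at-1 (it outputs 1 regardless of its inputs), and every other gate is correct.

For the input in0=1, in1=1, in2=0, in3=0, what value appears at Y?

1

Propagate with n6 forced: n0=1, n1=0, n2=1, n3=1, n4=1, n5=1, n6=1 [stuck-at-1].
So Y = 1. (Without the fault it would be 0.)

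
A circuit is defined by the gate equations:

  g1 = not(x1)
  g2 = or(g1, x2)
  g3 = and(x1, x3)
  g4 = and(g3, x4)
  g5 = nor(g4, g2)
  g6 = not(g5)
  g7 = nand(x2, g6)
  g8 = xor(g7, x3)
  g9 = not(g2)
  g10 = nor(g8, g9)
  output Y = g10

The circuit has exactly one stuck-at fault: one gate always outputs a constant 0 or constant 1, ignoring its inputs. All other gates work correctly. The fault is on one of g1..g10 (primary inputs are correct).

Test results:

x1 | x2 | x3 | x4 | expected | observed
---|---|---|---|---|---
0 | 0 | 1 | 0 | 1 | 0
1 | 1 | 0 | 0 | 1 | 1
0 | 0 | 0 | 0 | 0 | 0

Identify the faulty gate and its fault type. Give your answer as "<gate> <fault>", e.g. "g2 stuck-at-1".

g1 stuck-at-0

Fault-free values for test 1 (x1=0, x2=0, x3=1, x4=0): g1=1, g2=1, g3=0, g4=0, g5=0, g6=1, g7=1, g8=0, g9=0, g10=1, giving Y=1. Observed 0.
Test 1: faults giving observed 0 are {g1 stuck-at-0, g2 stuck-at-0, g7 stuck-at-0, g8 stuck-at-1, g9 stuck-at-1, g10 stuck-at-0}.
Test 2 (x1=1, x2=1, x3=0, x4=0): fault-free g1=0, g2=1, g3=0, g4=0, g5=0, g6=1, g7=0, g8=0, g9=0, g10=1 → 1; observed 1. Eliminates g2 stuck-at-0, g8 stuck-at-1, g9 stuck-at-1, g10 stuck-at-0.
Test 3 (x1=0, x2=0, x3=0, x4=0): fault-free g1=1, g2=1, g3=0, g4=0, g5=0, g6=1, g7=1, g8=1, g9=0, g10=0 → 0; observed 0. Eliminates g7 stuck-at-0.
Only g1 stuck-at-0 is consistent with every test.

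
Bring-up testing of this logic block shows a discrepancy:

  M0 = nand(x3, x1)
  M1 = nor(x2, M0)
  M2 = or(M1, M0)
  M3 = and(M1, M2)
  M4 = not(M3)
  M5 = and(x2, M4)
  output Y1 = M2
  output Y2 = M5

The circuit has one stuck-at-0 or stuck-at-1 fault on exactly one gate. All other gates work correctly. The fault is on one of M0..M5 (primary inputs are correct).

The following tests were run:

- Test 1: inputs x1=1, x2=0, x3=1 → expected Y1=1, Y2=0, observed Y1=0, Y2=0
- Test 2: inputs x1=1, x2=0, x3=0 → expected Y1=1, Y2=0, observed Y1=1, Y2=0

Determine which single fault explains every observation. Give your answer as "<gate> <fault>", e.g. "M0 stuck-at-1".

Fault-free values for test 1 (x1=1, x2=0, x3=1): M0=0, M1=1, M2=1, M3=1, M4=0, M5=0, giving Y1=1, Y2=0. Observed Y1=0, Y2=0.
Test 1: faults giving observed Y1=0, Y2=0 are {M1 stuck-at-0, M2 stuck-at-0}.
Test 2 (x1=1, x2=0, x3=0): fault-free M0=1, M1=0, M2=1, M3=0, M4=1, M5=0 → Y1=1, Y2=0; observed Y1=1, Y2=0. Eliminates M2 stuck-at-0.
Only M1 stuck-at-0 is consistent with every test.

M1 stuck-at-0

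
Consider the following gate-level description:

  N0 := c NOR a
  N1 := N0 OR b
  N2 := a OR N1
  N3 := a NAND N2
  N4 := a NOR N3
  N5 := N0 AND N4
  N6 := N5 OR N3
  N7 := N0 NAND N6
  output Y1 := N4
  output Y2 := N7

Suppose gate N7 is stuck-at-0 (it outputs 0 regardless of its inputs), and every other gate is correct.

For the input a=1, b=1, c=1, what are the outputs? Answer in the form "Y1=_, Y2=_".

Y1=0, Y2=0

Propagate with N7 forced: N0=0, N1=1, N2=1, N3=0, N4=0, N5=0, N6=0, N7=0 [stuck-at-0].
So the outputs are Y1=0, Y2=0. (Without the fault they would be Y1=0, Y2=1.)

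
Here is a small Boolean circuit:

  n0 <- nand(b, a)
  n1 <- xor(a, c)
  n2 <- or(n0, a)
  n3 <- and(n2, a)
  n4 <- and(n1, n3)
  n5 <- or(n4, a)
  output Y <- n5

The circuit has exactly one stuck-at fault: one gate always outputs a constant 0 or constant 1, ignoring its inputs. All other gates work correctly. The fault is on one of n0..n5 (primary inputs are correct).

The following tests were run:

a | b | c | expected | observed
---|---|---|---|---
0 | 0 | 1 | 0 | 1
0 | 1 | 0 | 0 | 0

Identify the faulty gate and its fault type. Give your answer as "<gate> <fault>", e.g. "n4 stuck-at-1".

Fault-free values for test 1 (a=0, b=0, c=1): n0=1, n1=1, n2=1, n3=0, n4=0, n5=0, giving Y=0. Observed 1.
Test 1: faults giving observed 1 are {n3 stuck-at-1, n4 stuck-at-1, n5 stuck-at-1}.
Test 2 (a=0, b=1, c=0): fault-free n0=1, n1=0, n2=1, n3=0, n4=0, n5=0 → 0; observed 0. Eliminates n4 stuck-at-1, n5 stuck-at-1.
Only n3 stuck-at-1 is consistent with every test.

n3 stuck-at-1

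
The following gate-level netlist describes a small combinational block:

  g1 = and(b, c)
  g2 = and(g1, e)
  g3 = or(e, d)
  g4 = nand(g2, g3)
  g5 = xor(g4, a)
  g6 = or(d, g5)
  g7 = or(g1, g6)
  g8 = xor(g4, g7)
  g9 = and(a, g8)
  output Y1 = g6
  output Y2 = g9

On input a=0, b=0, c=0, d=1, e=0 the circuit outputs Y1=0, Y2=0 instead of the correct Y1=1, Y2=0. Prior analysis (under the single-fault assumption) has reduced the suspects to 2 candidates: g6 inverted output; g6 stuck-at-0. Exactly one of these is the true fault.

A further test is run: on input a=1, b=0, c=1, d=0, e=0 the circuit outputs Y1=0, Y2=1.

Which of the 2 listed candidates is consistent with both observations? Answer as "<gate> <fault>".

Evaluate each candidate on input a=1, b=0, c=1, d=0, e=0:
  g6 inverted output: g1=0, g2=0, g3=0, g4=1, g5=0, g6=1 [inverted output], g7=1, g8=0, g9=0 → Y1=1, Y2=0 — eliminated
  g6 stuck-at-0: g1=0, g2=0, g3=0, g4=1, g5=0, g6=0 [stuck-at-0], g7=0, g8=1, g9=1 → Y1=0, Y2=1 — matches
Only g6 stuck-at-0 reproduces the observed Y1=0, Y2=1.

g6 stuck-at-0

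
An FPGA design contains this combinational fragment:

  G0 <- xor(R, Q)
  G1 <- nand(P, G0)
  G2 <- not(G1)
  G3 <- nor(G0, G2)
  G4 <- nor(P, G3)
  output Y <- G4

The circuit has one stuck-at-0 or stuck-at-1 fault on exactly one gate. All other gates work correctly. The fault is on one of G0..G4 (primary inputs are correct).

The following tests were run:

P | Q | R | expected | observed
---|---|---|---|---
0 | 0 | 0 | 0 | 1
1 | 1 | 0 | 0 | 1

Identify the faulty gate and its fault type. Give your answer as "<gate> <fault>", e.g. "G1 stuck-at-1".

G4 stuck-at-1

Fault-free values for test 1 (P=0, Q=0, R=0): G0=0, G1=1, G2=0, G3=1, G4=0, giving Y=0. Observed 1.
Test 1: faults giving observed 1 are {G0 stuck-at-1, G1 stuck-at-0, G2 stuck-at-1, G3 stuck-at-0, G4 stuck-at-1}.
Test 2 (P=1, Q=1, R=0): fault-free G0=1, G1=0, G2=1, G3=0, G4=0 → 0; observed 1. Eliminates G0 stuck-at-1, G1 stuck-at-0, G2 stuck-at-1, G3 stuck-at-0.
Only G4 stuck-at-1 is consistent with every test.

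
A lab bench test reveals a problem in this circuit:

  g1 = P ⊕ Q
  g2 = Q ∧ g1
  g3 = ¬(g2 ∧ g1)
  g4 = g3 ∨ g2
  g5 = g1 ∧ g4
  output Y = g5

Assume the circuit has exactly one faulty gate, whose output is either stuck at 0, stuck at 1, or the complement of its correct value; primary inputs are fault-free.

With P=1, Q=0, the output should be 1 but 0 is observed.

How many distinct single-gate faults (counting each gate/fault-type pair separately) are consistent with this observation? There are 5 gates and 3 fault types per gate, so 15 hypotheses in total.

Fault-free: g1=1, g2=0, g3=1, g4=1, g5=1 → 1. Observed 0.
  g1: stuck-at-0, inverted output ✓; others ✗
  g2: none of the 3 fault types match ✗
  g3: stuck-at-0, inverted output ✓; others ✗
  g4: stuck-at-0, inverted output ✓; others ✗
  g5: stuck-at-0, inverted output ✓; others ✗
Consistent faults: {g1 stuck-at-0, g1 inverted output, g3 stuck-at-0, g3 inverted output, g4 stuck-at-0, g4 inverted output, g5 stuck-at-0, g5 inverted output} — 8 in all.

8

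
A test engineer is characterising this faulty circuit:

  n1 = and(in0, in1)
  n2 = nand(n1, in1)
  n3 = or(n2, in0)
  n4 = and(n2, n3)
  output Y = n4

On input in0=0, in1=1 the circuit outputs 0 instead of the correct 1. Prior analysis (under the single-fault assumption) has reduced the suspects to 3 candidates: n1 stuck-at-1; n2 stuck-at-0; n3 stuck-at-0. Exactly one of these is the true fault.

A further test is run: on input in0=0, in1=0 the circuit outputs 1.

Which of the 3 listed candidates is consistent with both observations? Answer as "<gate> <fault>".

n1 stuck-at-1

Evaluate each candidate on input in0=0, in1=0:
  n1 stuck-at-1: n1=1 [stuck-at-1], n2=1, n3=1, n4=1 → 1 — matches
  n2 stuck-at-0: n1=0, n2=0 [stuck-at-0], n3=0, n4=0 → 0 — eliminated
  n3 stuck-at-0: n1=0, n2=1, n3=0 [stuck-at-0], n4=0 → 0 — eliminated
Only n1 stuck-at-1 reproduces the observed 1.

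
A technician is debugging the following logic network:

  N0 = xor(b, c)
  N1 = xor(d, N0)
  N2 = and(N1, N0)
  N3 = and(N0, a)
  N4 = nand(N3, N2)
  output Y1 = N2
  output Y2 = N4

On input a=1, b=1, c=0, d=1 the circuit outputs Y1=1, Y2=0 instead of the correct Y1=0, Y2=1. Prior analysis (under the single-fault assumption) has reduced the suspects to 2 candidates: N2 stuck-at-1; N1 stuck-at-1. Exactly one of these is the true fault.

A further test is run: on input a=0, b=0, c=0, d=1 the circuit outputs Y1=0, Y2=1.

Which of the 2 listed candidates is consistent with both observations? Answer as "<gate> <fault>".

N1 stuck-at-1

Evaluate each candidate on input a=0, b=0, c=0, d=1:
  N2 stuck-at-1: N0=0, N1=1, N2=1 [stuck-at-1], N3=0, N4=1 → Y1=1, Y2=1 — eliminated
  N1 stuck-at-1: N0=0, N1=1 [stuck-at-1], N2=0, N3=0, N4=1 → Y1=0, Y2=1 — matches
Only N1 stuck-at-1 reproduces the observed Y1=0, Y2=1.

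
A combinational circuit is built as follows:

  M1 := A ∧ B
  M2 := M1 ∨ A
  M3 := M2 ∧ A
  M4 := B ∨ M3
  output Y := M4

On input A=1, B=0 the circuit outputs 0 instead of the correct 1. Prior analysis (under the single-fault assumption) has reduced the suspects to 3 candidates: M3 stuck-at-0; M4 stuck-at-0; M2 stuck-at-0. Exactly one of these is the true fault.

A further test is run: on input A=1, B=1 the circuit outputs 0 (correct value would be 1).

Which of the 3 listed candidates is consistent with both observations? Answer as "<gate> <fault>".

M4 stuck-at-0

Evaluate each candidate on input A=1, B=1:
  M3 stuck-at-0: M1=1, M2=1, M3=0 [stuck-at-0], M4=1 → 1 — eliminated
  M4 stuck-at-0: M1=1, M2=1, M3=1, M4=0 [stuck-at-0] → 0 — matches
  M2 stuck-at-0: M1=1, M2=0 [stuck-at-0], M3=0, M4=1 → 1 — eliminated
Only M4 stuck-at-0 reproduces the observed 0.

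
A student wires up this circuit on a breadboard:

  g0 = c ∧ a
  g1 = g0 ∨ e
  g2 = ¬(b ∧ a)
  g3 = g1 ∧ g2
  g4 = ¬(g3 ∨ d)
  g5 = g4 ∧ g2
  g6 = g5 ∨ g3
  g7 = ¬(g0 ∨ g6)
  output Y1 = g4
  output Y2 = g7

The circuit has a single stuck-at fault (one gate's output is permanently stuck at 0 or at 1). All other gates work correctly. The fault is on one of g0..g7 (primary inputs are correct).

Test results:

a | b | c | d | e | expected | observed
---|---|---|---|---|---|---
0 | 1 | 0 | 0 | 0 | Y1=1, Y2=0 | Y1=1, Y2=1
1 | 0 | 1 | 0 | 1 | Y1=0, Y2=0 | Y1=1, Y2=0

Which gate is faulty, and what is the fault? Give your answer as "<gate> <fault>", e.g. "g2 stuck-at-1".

g2 stuck-at-0

Fault-free values for test 1 (a=0, b=1, c=0, d=0, e=0): g0=0, g1=0, g2=1, g3=0, g4=1, g5=1, g6=1, g7=0, giving Y1=1, Y2=0. Observed Y1=1, Y2=1.
Test 1: faults giving observed Y1=1, Y2=1 are {g2 stuck-at-0, g5 stuck-at-0, g6 stuck-at-0, g7 stuck-at-1}.
Test 2 (a=1, b=0, c=1, d=0, e=1): fault-free g0=1, g1=1, g2=1, g3=1, g4=0, g5=0, g6=1, g7=0 → Y1=0, Y2=0; observed Y1=1, Y2=0. Eliminates g5 stuck-at-0, g6 stuck-at-0, g7 stuck-at-1.
Only g2 stuck-at-0 is consistent with every test.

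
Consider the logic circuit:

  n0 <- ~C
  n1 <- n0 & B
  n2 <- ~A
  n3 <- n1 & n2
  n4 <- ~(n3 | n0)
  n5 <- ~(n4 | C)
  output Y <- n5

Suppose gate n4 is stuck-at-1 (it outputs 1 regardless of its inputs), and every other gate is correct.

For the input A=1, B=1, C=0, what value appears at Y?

0

Propagate with n4 forced: n0=1, n1=1, n2=0, n3=0, n4=1 [stuck-at-1], n5=0.
So Y = 0. (Without the fault it would be 1.)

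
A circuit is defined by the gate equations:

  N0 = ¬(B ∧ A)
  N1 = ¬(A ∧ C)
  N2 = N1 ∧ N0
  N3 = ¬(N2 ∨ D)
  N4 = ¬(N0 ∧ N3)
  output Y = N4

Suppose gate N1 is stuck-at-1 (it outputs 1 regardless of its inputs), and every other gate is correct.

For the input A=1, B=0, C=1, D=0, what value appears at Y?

Propagate with N1 forced: N0=1, N1=1 [stuck-at-1], N2=1, N3=0, N4=1.
So Y = 1. (Without the fault it would be 0.)

1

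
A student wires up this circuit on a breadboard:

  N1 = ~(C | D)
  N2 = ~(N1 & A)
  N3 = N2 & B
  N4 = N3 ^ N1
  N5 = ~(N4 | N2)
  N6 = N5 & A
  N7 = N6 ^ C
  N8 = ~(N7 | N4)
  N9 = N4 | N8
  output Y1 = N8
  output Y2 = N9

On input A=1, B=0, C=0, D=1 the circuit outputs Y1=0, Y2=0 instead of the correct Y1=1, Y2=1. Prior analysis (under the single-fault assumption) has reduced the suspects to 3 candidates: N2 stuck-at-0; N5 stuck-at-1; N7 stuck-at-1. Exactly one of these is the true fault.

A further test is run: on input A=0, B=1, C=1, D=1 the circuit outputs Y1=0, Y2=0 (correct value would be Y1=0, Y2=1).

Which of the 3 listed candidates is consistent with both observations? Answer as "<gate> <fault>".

Evaluate each candidate on input A=0, B=1, C=1, D=1:
  N2 stuck-at-0: N1=0, N2=0 [stuck-at-0], N3=0, N4=0, N5=1, N6=0, N7=1, N8=0, N9=0 → Y1=0, Y2=0 — matches
  N5 stuck-at-1: N1=0, N2=1, N3=1, N4=1, N5=1 [stuck-at-1], N6=0, N7=1, N8=0, N9=1 → Y1=0, Y2=1 — eliminated
  N7 stuck-at-1: N1=0, N2=1, N3=1, N4=1, N5=0, N6=0, N7=1 [stuck-at-1], N8=0, N9=1 → Y1=0, Y2=1 — eliminated
Only N2 stuck-at-0 reproduces the observed Y1=0, Y2=0.

N2 stuck-at-0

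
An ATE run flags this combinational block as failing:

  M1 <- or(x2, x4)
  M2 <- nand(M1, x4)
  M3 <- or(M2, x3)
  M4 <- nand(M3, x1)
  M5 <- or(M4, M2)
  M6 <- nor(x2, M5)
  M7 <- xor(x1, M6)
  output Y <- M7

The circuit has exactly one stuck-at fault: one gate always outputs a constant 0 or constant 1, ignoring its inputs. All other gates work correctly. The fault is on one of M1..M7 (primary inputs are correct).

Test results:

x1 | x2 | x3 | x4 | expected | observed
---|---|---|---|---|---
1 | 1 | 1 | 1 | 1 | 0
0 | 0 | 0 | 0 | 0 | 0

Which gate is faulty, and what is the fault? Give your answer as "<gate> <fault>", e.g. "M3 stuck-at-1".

Fault-free values for test 1 (x1=1, x2=1, x3=1, x4=1): M1=1, M2=0, M3=1, M4=0, M5=0, M6=0, M7=1, giving Y=1. Observed 0.
Test 1: faults giving observed 0 are {M6 stuck-at-1, M7 stuck-at-0}.
Test 2 (x1=0, x2=0, x3=0, x4=0): fault-free M1=0, M2=1, M3=1, M4=1, M5=1, M6=0, M7=0 → 0; observed 0. Eliminates M6 stuck-at-1.
Only M7 stuck-at-0 is consistent with every test.

M7 stuck-at-0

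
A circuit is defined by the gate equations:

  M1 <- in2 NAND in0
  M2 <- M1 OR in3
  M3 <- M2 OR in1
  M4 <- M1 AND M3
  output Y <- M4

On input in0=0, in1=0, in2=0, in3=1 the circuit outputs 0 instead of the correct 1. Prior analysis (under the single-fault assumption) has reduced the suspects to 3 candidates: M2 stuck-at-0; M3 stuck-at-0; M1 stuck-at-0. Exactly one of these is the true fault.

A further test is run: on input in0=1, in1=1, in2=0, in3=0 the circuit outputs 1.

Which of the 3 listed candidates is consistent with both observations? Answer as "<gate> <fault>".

M2 stuck-at-0

Evaluate each candidate on input in0=1, in1=1, in2=0, in3=0:
  M2 stuck-at-0: M1=1, M2=0 [stuck-at-0], M3=1, M4=1 → 1 — matches
  M3 stuck-at-0: M1=1, M2=1, M3=0 [stuck-at-0], M4=0 → 0 — eliminated
  M1 stuck-at-0: M1=0 [stuck-at-0], M2=0, M3=1, M4=0 → 0 — eliminated
Only M2 stuck-at-0 reproduces the observed 1.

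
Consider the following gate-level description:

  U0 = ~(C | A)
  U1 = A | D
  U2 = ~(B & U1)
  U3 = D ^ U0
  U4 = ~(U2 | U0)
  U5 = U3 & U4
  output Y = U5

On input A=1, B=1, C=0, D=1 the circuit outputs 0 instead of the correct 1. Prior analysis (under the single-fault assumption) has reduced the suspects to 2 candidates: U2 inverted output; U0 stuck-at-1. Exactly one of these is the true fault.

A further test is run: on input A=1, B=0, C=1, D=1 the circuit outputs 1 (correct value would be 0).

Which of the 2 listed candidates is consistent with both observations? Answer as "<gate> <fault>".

Evaluate each candidate on input A=1, B=0, C=1, D=1:
  U2 inverted output: U0=0, U1=1, U2=0 [inverted output], U3=1, U4=1, U5=1 → 1 — matches
  U0 stuck-at-1: U0=1 [stuck-at-1], U1=1, U2=1, U3=0, U4=0, U5=0 → 0 — eliminated
Only U2 inverted output reproduces the observed 1.

U2 inverted output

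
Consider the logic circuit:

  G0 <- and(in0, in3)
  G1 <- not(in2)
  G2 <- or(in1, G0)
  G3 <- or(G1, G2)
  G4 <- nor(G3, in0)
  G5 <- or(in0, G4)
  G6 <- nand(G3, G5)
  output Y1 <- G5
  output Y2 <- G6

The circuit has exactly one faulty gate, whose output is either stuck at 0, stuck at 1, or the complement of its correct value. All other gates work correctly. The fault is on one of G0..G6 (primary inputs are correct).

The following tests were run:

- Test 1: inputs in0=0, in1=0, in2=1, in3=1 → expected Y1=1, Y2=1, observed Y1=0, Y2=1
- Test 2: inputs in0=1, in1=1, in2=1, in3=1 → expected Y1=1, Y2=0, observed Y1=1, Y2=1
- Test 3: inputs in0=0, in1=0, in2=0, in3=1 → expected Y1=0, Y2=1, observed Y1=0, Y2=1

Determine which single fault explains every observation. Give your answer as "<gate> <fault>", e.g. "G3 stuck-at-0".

Fault-free values for test 1 (in0=0, in1=0, in2=1, in3=1): G0=0, G1=0, G2=0, G3=0, G4=1, G5=1, G6=1, giving Y1=1, Y2=1. Observed Y1=0, Y2=1.
Test 1: faults giving observed Y1=0, Y2=1 are {G0 stuck-at-1, G0 inverted output, G1 stuck-at-1, G1 inverted output, G2 stuck-at-1, G2 inverted output, G3 stuck-at-1, G3 inverted output, G4 stuck-at-0, G4 inverted output, G5 stuck-at-0, G5 inverted output}.
Test 2 (in0=1, in1=1, in2=1, in3=1): fault-free G0=1, G1=0, G2=1, G3=1, G4=0, G5=1, G6=0 → Y1=1, Y2=0; observed Y1=1, Y2=1. Eliminates G0 stuck-at-1, G0 inverted output, G1 stuck-at-1, G1 inverted output, G2 stuck-at-1, G3 stuck-at-1, G4 stuck-at-0, G4 inverted output, G5 stuck-at-0, G5 inverted output.
Test 3 (in0=0, in1=0, in2=0, in3=1): fault-free G0=0, G1=1, G2=0, G3=1, G4=0, G5=0, G6=1 → Y1=0, Y2=1; observed Y1=0, Y2=1. Eliminates G3 inverted output.
Only G2 inverted output is consistent with every test.

G2 inverted output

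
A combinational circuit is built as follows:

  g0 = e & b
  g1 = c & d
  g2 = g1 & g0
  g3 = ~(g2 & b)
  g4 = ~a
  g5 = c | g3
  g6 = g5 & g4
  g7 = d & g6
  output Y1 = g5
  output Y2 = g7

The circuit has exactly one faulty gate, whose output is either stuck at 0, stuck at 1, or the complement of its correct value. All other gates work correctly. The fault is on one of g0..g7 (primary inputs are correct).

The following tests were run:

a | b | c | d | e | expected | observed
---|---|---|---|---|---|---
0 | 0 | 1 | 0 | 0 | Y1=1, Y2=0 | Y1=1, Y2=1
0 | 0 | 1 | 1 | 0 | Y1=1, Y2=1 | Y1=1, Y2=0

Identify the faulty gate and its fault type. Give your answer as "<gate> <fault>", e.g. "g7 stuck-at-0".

g7 inverted output

Fault-free values for test 1 (a=0, b=0, c=1, d=0, e=0): g0=0, g1=0, g2=0, g3=1, g4=1, g5=1, g6=1, g7=0, giving Y1=1, Y2=0. Observed Y1=1, Y2=1.
Test 1: faults giving observed Y1=1, Y2=1 are {g7 stuck-at-1, g7 inverted output}.
Test 2 (a=0, b=0, c=1, d=1, e=0): fault-free g0=0, g1=1, g2=0, g3=1, g4=1, g5=1, g6=1, g7=1 → Y1=1, Y2=1; observed Y1=1, Y2=0. Eliminates g7 stuck-at-1.
Only g7 inverted output is consistent with every test.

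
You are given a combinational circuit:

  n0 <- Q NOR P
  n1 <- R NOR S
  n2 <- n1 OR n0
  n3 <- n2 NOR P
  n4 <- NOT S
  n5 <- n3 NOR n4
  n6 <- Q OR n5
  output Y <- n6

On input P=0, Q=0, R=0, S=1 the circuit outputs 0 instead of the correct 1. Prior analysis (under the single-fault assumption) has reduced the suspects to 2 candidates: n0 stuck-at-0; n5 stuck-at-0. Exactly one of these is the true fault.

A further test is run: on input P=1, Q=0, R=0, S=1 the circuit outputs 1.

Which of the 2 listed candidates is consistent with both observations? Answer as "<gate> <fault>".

n0 stuck-at-0

Evaluate each candidate on input P=1, Q=0, R=0, S=1:
  n0 stuck-at-0: n0=0 [stuck-at-0], n1=0, n2=0, n3=0, n4=0, n5=1, n6=1 → 1 — matches
  n5 stuck-at-0: n0=0, n1=0, n2=0, n3=0, n4=0, n5=0 [stuck-at-0], n6=0 → 0 — eliminated
Only n0 stuck-at-0 reproduces the observed 1.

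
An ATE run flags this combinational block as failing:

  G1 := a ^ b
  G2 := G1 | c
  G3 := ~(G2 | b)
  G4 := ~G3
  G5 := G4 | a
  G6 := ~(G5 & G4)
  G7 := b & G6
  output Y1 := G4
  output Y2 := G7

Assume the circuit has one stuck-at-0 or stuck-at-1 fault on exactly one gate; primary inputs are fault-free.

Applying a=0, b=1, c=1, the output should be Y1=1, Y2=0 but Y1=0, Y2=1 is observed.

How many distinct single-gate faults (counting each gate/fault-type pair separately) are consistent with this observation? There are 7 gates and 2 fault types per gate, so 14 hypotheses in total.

2

Fault-free: G1=1, G2=1, G3=0, G4=1, G5=1, G6=0, G7=0 → Y1=1, Y2=0. Observed Y1=0, Y2=1.
  G1 stuck-at-0: output Y1=1, Y2=0 ✗
  G1 stuck-at-1: output Y1=1, Y2=0 ✗
  G2 stuck-at-0: output Y1=1, Y2=0 ✗
  G2 stuck-at-1: output Y1=1, Y2=0 ✗
  G3 stuck-at-0: output Y1=1, Y2=0 ✗
  G3 stuck-at-1: output Y1=0, Y2=1 ✓
  G4 stuck-at-0: output Y1=0, Y2=1 ✓
  G4 stuck-at-1: output Y1=1, Y2=0 ✗
  G5 stuck-at-0: output Y1=1, Y2=1 ✗
  G5 stuck-at-1: output Y1=1, Y2=0 ✗
  G6 stuck-at-0: output Y1=1, Y2=0 ✗
  G6 stuck-at-1: output Y1=1, Y2=1 ✗
  G7 stuck-at-0: output Y1=1, Y2=0 ✗
  G7 stuck-at-1: output Y1=1, Y2=1 ✗
Consistent faults: {G3 stuck-at-1, G4 stuck-at-0} — 2 in all.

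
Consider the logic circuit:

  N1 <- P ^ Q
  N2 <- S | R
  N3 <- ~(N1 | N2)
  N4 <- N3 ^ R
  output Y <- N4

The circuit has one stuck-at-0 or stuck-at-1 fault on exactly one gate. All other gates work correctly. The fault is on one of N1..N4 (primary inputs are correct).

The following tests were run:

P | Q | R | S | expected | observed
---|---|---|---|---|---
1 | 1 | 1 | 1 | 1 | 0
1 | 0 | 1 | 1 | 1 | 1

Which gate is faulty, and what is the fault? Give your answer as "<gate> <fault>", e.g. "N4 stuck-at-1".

N2 stuck-at-0

Fault-free values for test 1 (P=1, Q=1, R=1, S=1): N1=0, N2=1, N3=0, N4=1, giving Y=1. Observed 0.
Test 1: faults giving observed 0 are {N2 stuck-at-0, N3 stuck-at-1, N4 stuck-at-0}.
Test 2 (P=1, Q=0, R=1, S=1): fault-free N1=1, N2=1, N3=0, N4=1 → 1; observed 1. Eliminates N3 stuck-at-1, N4 stuck-at-0.
Only N2 stuck-at-0 is consistent with every test.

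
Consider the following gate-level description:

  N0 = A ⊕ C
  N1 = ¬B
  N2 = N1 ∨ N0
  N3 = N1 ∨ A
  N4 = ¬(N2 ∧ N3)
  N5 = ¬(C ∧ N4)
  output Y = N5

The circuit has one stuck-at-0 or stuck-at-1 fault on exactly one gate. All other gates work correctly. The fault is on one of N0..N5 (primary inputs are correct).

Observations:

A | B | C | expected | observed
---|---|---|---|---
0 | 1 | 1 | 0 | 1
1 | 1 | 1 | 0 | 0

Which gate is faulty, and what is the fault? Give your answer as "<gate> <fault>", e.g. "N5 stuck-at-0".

Fault-free values for test 1 (A=0, B=1, C=1): N0=1, N1=0, N2=1, N3=0, N4=1, N5=0, giving Y=0. Observed 1.
Test 1: faults giving observed 1 are {N1 stuck-at-1, N3 stuck-at-1, N4 stuck-at-0, N5 stuck-at-1}.
Test 2 (A=1, B=1, C=1): fault-free N0=0, N1=0, N2=0, N3=1, N4=1, N5=0 → 0; observed 0. Eliminates N1 stuck-at-1, N4 stuck-at-0, N5 stuck-at-1.
Only N3 stuck-at-1 is consistent with every test.

N3 stuck-at-1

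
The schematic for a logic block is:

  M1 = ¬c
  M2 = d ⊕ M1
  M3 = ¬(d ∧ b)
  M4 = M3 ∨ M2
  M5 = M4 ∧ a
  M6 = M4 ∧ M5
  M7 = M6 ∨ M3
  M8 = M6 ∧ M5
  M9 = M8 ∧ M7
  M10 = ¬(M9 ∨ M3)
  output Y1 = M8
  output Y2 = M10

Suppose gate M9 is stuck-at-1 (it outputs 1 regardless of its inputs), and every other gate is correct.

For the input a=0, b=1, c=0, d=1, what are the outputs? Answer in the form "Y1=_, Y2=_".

Y1=0, Y2=0

Propagate with M9 forced: M1=1, M2=0, M3=0, M4=0, M5=0, M6=0, M7=0, M8=0, M9=1 [stuck-at-1], M10=0.
So the outputs are Y1=0, Y2=0. (Without the fault they would be Y1=0, Y2=1.)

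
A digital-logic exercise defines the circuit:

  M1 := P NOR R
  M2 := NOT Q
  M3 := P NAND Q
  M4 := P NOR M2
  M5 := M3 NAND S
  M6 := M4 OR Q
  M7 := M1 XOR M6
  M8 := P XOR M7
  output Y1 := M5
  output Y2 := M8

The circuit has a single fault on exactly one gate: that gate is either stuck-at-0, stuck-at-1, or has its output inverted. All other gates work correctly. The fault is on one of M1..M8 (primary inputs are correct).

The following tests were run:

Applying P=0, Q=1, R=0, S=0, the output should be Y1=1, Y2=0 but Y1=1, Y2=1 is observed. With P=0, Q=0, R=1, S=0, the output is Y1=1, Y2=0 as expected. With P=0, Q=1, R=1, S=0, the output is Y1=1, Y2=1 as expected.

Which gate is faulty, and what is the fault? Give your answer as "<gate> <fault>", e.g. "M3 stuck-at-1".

M1 stuck-at-0

Fault-free values for test 1 (P=0, Q=1, R=0, S=0): M1=1, M2=0, M3=1, M4=1, M5=1, M6=1, M7=0, M8=0, giving Y1=1, Y2=0. Observed Y1=1, Y2=1.
Test 1: faults giving observed Y1=1, Y2=1 are {M1 stuck-at-0, M1 inverted output, M6 stuck-at-0, M6 inverted output, M7 stuck-at-1, M7 inverted output, M8 stuck-at-1, M8 inverted output}.
Test 2 (P=0, Q=0, R=1, S=0): fault-free M1=0, M2=1, M3=1, M4=0, M5=1, M6=0, M7=0, M8=0 → Y1=1, Y2=0; observed Y1=1, Y2=0. Eliminates M1 inverted output, M6 inverted output, M7 stuck-at-1, M7 inverted output, M8 stuck-at-1, M8 inverted output.
Test 3 (P=0, Q=1, R=1, S=0): fault-free M1=0, M2=0, M3=1, M4=1, M5=1, M6=1, M7=1, M8=1 → Y1=1, Y2=1; observed Y1=1, Y2=1. Eliminates M6 stuck-at-0.
Only M1 stuck-at-0 is consistent with every test.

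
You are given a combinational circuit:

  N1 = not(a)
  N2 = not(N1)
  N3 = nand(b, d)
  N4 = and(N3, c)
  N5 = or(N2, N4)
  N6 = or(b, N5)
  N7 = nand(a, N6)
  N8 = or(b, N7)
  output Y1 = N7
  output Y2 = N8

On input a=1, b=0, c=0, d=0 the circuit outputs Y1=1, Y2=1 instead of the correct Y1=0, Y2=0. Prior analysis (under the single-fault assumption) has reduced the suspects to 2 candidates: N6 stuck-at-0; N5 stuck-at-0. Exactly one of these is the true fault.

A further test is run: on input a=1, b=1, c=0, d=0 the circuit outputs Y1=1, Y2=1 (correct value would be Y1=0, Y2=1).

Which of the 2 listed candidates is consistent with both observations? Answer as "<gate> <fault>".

Evaluate each candidate on input a=1, b=1, c=0, d=0:
  N6 stuck-at-0: N1=0, N2=1, N3=1, N4=0, N5=1, N6=0 [stuck-at-0], N7=1, N8=1 → Y1=1, Y2=1 — matches
  N5 stuck-at-0: N1=0, N2=1, N3=1, N4=0, N5=0 [stuck-at-0], N6=1, N7=0, N8=1 → Y1=0, Y2=1 — eliminated
Only N6 stuck-at-0 reproduces the observed Y1=1, Y2=1.

N6 stuck-at-0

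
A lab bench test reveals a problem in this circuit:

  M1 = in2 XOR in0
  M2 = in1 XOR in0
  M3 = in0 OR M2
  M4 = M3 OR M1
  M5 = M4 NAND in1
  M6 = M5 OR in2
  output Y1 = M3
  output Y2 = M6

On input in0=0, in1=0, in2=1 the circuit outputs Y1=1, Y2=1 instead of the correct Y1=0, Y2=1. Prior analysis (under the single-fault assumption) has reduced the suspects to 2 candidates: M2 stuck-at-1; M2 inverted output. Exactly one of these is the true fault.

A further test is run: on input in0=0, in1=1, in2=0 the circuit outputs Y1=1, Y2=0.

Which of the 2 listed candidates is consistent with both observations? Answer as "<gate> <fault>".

Evaluate each candidate on input in0=0, in1=1, in2=0:
  M2 stuck-at-1: M1=0, M2=1 [stuck-at-1], M3=1, M4=1, M5=0, M6=0 → Y1=1, Y2=0 — matches
  M2 inverted output: M1=0, M2=0 [inverted output], M3=0, M4=0, M5=1, M6=1 → Y1=0, Y2=1 — eliminated
Only M2 stuck-at-1 reproduces the observed Y1=1, Y2=0.

M2 stuck-at-1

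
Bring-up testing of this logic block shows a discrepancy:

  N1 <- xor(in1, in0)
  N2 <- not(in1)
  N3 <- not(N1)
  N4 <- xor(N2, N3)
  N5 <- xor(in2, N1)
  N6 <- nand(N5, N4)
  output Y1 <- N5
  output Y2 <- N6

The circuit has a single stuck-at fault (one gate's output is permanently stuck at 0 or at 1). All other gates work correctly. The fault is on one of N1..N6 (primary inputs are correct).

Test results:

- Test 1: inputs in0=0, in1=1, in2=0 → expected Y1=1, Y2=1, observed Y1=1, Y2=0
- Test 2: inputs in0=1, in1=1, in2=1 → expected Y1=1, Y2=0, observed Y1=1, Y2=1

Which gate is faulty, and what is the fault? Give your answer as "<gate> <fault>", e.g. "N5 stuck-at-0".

Fault-free values for test 1 (in0=0, in1=1, in2=0): N1=1, N2=0, N3=0, N4=0, N5=1, N6=1, giving Y1=1, Y2=1. Observed Y1=1, Y2=0.
Test 1: faults giving observed Y1=1, Y2=0 are {N2 stuck-at-1, N3 stuck-at-1, N4 stuck-at-1, N6 stuck-at-0}.
Test 2 (in0=1, in1=1, in2=1): fault-free N1=0, N2=0, N3=1, N4=1, N5=1, N6=0 → Y1=1, Y2=0; observed Y1=1, Y2=1. Eliminates N3 stuck-at-1, N4 stuck-at-1, N6 stuck-at-0.
Only N2 stuck-at-1 is consistent with every test.

N2 stuck-at-1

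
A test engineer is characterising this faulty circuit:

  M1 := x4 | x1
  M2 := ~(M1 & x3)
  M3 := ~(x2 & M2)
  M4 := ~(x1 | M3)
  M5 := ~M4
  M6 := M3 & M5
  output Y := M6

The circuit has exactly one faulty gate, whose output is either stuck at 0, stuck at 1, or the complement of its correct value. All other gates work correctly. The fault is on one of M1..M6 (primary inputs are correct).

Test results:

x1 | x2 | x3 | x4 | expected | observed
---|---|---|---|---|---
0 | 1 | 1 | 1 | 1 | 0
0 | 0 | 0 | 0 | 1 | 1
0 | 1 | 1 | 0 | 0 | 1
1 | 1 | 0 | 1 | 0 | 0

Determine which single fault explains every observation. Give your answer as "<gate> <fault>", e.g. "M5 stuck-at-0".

M1 inverted output

Fault-free values for test 1 (x1=0, x2=1, x3=1, x4=1): M1=1, M2=0, M3=1, M4=0, M5=1, M6=1, giving Y=1. Observed 0.
Test 1: faults giving observed 0 are {M1 stuck-at-0, M1 inverted output, M2 stuck-at-1, M2 inverted output, M3 stuck-at-0, M3 inverted output, M4 stuck-at-1, M4 inverted output, M5 stuck-at-0, M5 inverted output, M6 stuck-at-0, M6 inverted output}.
Test 2 (x1=0, x2=0, x3=0, x4=0): fault-free M1=0, M2=1, M3=1, M4=0, M5=1, M6=1 → 1; observed 1. Eliminates M3 stuck-at-0, M3 inverted output, M4 stuck-at-1, M4 inverted output, M5 stuck-at-0, M5 inverted output, M6 stuck-at-0, M6 inverted output.
Test 3 (x1=0, x2=1, x3=1, x4=0): fault-free M1=0, M2=1, M3=0, M4=1, M5=0, M6=0 → 0; observed 1. Eliminates M1 stuck-at-0, M2 stuck-at-1.
Test 4 (x1=1, x2=1, x3=0, x4=1): fault-free M1=1, M2=1, M3=0, M4=0, M5=1, M6=0 → 0; observed 0. Eliminates M2 inverted output.
Only M1 inverted output is consistent with every test.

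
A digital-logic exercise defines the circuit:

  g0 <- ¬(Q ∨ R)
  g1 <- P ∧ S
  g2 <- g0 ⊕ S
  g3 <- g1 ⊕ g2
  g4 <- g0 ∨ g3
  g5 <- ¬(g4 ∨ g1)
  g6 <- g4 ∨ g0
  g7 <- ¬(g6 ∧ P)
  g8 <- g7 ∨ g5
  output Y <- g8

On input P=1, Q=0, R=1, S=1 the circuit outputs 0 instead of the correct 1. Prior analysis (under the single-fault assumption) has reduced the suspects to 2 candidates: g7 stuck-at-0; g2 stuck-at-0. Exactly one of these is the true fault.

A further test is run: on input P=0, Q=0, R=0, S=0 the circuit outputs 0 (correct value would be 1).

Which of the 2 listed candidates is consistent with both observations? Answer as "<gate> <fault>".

g7 stuck-at-0

Evaluate each candidate on input P=0, Q=0, R=0, S=0:
  g7 stuck-at-0: g0=1, g1=0, g2=1, g3=1, g4=1, g5=0, g6=1, g7=0 [stuck-at-0], g8=0 → 0 — matches
  g2 stuck-at-0: g0=1, g1=0, g2=0 [stuck-at-0], g3=0, g4=1, g5=0, g6=1, g7=1, g8=1 → 1 — eliminated
Only g7 stuck-at-0 reproduces the observed 0.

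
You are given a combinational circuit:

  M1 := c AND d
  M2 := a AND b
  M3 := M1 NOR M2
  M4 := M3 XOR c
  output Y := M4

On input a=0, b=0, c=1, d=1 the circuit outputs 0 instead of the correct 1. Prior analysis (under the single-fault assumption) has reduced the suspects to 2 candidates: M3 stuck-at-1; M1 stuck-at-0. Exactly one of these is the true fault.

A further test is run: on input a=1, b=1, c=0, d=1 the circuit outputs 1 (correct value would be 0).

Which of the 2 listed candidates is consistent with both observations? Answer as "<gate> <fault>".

M3 stuck-at-1

Evaluate each candidate on input a=1, b=1, c=0, d=1:
  M3 stuck-at-1: M1=0, M2=1, M3=1 [stuck-at-1], M4=1 → 1 — matches
  M1 stuck-at-0: M1=0 [stuck-at-0], M2=1, M3=0, M4=0 → 0 — eliminated
Only M3 stuck-at-1 reproduces the observed 1.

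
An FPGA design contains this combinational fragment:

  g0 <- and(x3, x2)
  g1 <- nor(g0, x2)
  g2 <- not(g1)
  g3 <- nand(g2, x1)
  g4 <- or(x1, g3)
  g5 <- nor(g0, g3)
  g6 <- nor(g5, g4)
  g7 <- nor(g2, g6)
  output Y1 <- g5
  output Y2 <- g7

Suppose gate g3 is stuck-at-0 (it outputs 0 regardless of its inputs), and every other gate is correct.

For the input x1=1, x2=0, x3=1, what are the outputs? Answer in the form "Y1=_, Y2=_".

Y1=1, Y2=1

Propagate with g3 forced: g0=0, g1=1, g2=0, g3=0 [stuck-at-0], g4=1, g5=1, g6=0, g7=1.
So the outputs are Y1=1, Y2=1. (Without the fault they would be Y1=0, Y2=1.)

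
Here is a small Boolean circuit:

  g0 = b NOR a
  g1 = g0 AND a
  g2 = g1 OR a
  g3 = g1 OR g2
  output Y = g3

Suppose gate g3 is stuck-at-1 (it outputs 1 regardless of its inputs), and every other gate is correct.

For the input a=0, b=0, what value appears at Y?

1

Propagate with g3 forced: g0=1, g1=0, g2=0, g3=1 [stuck-at-1].
So Y = 1. (Without the fault it would be 0.)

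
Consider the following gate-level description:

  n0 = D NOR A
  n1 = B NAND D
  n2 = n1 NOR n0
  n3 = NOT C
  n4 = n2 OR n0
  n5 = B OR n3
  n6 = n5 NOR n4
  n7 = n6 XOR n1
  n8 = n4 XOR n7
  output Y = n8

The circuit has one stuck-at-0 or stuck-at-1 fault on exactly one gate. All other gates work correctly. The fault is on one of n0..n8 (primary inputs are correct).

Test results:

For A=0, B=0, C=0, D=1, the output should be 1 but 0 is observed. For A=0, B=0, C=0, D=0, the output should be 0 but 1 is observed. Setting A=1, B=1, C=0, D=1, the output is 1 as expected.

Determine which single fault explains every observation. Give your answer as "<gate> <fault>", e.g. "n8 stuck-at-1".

Fault-free values for test 1 (A=0, B=0, C=0, D=1): n0=0, n1=1, n2=0, n3=1, n4=0, n5=1, n6=0, n7=1, n8=1, giving Y=1. Observed 0.
Test 1: faults giving observed 0 are {n0 stuck-at-1, n2 stuck-at-1, n3 stuck-at-0, n4 stuck-at-1, n5 stuck-at-0, n6 stuck-at-1, n7 stuck-at-0, n8 stuck-at-0}.
Test 2 (A=0, B=0, C=0, D=0): fault-free n0=1, n1=1, n2=0, n3=1, n4=1, n5=1, n6=0, n7=1, n8=0 → 0; observed 1. Eliminates n0 stuck-at-1, n2 stuck-at-1, n3 stuck-at-0, n4 stuck-at-1, n5 stuck-at-0, n8 stuck-at-0.
Test 3 (A=1, B=1, C=0, D=1): fault-free n0=0, n1=0, n2=1, n3=1, n4=1, n5=1, n6=0, n7=0, n8=1 → 1; observed 1. Eliminates n6 stuck-at-1.
Only n7 stuck-at-0 is consistent with every test.

n7 stuck-at-0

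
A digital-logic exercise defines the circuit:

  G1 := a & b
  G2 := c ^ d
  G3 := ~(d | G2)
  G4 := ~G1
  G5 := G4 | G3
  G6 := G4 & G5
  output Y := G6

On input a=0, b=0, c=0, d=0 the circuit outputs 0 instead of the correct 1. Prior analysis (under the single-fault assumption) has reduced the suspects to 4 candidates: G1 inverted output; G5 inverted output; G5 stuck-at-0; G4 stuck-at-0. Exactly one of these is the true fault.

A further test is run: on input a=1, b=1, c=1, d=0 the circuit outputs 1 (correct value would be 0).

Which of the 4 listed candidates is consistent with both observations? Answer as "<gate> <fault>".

G1 inverted output

Evaluate each candidate on input a=1, b=1, c=1, d=0:
  G1 inverted output: G1=0 [inverted output], G2=1, G3=0, G4=1, G5=1, G6=1 → 1 — matches
  G5 inverted output: G1=1, G2=1, G3=0, G4=0, G5=1 [inverted output], G6=0 → 0 — eliminated
  G5 stuck-at-0: G1=1, G2=1, G3=0, G4=0, G5=0 [stuck-at-0], G6=0 → 0 — eliminated
  G4 stuck-at-0: G1=1, G2=1, G3=0, G4=0 [stuck-at-0], G5=0, G6=0 → 0 — eliminated
Only G1 inverted output reproduces the observed 1.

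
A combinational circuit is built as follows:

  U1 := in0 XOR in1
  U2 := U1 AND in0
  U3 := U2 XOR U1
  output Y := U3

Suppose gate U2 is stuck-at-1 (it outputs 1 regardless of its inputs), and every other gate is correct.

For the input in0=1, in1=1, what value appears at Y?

1

Propagate with U2 forced: U1=0, U2=1 [stuck-at-1], U3=1.
So Y = 1. (Without the fault it would be 0.)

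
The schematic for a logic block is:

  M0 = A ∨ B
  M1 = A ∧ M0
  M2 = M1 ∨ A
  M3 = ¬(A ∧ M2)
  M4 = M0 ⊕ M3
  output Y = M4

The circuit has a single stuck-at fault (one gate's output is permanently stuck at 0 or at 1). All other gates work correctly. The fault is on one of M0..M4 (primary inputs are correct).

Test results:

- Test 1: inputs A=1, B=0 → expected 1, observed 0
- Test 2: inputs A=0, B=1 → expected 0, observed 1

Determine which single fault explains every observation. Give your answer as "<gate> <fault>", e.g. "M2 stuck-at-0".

M0 stuck-at-0

Fault-free values for test 1 (A=1, B=0): M0=1, M1=1, M2=1, M3=0, M4=1, giving Y=1. Observed 0.
Test 1: faults giving observed 0 are {M0 stuck-at-0, M2 stuck-at-0, M3 stuck-at-1, M4 stuck-at-0}.
Test 2 (A=0, B=1): fault-free M0=1, M1=0, M2=0, M3=1, M4=0 → 0; observed 1. Eliminates M2 stuck-at-0, M3 stuck-at-1, M4 stuck-at-0.
Only M0 stuck-at-0 is consistent with every test.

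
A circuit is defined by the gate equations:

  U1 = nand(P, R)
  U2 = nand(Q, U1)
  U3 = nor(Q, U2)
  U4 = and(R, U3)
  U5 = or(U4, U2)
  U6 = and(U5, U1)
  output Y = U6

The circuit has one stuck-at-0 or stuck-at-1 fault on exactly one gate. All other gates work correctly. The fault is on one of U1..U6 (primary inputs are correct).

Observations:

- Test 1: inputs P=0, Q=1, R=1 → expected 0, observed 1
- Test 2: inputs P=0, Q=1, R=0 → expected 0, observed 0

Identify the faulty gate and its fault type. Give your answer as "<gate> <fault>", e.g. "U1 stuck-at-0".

Fault-free values for test 1 (P=0, Q=1, R=1): U1=1, U2=0, U3=0, U4=0, U5=0, U6=0, giving Y=0. Observed 1.
Test 1: faults giving observed 1 are {U2 stuck-at-1, U3 stuck-at-1, U4 stuck-at-1, U5 stuck-at-1, U6 stuck-at-1}.
Test 2 (P=0, Q=1, R=0): fault-free U1=1, U2=0, U3=0, U4=0, U5=0, U6=0 → 0; observed 0. Eliminates U2 stuck-at-1, U4 stuck-at-1, U5 stuck-at-1, U6 stuck-at-1.
Only U3 stuck-at-1 is consistent with every test.

U3 stuck-at-1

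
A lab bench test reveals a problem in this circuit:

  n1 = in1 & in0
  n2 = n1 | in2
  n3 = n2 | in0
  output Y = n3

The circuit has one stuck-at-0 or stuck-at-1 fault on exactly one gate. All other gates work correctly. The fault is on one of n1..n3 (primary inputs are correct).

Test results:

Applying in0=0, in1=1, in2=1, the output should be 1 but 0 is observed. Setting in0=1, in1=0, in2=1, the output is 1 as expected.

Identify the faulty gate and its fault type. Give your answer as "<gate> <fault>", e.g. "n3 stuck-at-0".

n2 stuck-at-0

Fault-free values for test 1 (in0=0, in1=1, in2=1): n1=0, n2=1, n3=1, giving Y=1. Observed 0.
Test 1: faults giving observed 0 are {n2 stuck-at-0, n3 stuck-at-0}.
Test 2 (in0=1, in1=0, in2=1): fault-free n1=0, n2=1, n3=1 → 1; observed 1. Eliminates n3 stuck-at-0.
Only n2 stuck-at-0 is consistent with every test.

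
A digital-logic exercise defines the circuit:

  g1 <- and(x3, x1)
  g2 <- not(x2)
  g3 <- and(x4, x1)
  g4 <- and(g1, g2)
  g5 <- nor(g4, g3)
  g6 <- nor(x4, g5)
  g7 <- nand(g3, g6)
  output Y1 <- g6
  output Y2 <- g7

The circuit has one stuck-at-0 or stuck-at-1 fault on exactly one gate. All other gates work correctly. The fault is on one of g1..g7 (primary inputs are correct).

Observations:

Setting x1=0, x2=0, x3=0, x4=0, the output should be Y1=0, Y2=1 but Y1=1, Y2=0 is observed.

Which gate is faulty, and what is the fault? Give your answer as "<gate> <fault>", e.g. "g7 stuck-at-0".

g3 stuck-at-1

Fault-free values for test 1 (x1=0, x2=0, x3=0, x4=0): g1=0, g2=1, g3=0, g4=0, g5=1, g6=0, g7=1, giving Y1=0, Y2=1. Observed Y1=1, Y2=0.
Test 1: faults giving observed Y1=1, Y2=0 are {g3 stuck-at-1}.
Only g3 stuck-at-1 is consistent with every test.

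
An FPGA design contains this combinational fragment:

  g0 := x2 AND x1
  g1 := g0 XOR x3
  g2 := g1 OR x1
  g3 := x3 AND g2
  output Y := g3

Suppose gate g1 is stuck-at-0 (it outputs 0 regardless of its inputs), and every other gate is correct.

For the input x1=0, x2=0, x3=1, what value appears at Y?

0

Propagate with g1 forced: g0=0, g1=0 [stuck-at-0], g2=0, g3=0.
So Y = 0. (Without the fault it would be 1.)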